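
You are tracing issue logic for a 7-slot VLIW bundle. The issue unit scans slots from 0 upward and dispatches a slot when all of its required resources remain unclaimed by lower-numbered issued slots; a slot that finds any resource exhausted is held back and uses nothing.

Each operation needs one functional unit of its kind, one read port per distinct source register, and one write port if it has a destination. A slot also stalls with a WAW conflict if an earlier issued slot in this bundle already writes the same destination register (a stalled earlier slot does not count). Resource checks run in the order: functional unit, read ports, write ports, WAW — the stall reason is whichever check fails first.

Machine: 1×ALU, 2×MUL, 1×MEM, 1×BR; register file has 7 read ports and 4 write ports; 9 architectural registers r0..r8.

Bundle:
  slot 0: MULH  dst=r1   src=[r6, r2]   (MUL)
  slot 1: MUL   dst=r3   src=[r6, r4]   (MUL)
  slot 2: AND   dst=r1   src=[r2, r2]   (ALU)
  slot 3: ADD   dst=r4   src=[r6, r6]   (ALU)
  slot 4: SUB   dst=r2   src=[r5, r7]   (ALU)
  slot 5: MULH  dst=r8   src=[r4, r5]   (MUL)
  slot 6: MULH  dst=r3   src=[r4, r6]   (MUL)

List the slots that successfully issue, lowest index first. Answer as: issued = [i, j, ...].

  0. MUL→r1 ⇒ go  {1A/1Mu/1Ld/1B | 5r 3w}
  1. MUL→r3 ⇒ go  {1A/0Mu/1Ld/1B | 3r 2w}
  2. ALU→r1 ⇒ no(WAW)  {1A/0Mu/1Ld/1B | 3r 2w}
  3. ALU→r4 ⇒ go  {0A/0Mu/1Ld/1B | 2r 1w}
  4. ALU→r2 ⇒ no(FU)  {0A/0Mu/1Ld/1B | 2r 1w}
  5. MUL→r8 ⇒ no(FU)  {0A/0Mu/1Ld/1B | 2r 1w}
  6. MUL→r3 ⇒ no(FU)  {0A/0Mu/1Ld/1B | 2r 1w}

issued = [0, 1, 3]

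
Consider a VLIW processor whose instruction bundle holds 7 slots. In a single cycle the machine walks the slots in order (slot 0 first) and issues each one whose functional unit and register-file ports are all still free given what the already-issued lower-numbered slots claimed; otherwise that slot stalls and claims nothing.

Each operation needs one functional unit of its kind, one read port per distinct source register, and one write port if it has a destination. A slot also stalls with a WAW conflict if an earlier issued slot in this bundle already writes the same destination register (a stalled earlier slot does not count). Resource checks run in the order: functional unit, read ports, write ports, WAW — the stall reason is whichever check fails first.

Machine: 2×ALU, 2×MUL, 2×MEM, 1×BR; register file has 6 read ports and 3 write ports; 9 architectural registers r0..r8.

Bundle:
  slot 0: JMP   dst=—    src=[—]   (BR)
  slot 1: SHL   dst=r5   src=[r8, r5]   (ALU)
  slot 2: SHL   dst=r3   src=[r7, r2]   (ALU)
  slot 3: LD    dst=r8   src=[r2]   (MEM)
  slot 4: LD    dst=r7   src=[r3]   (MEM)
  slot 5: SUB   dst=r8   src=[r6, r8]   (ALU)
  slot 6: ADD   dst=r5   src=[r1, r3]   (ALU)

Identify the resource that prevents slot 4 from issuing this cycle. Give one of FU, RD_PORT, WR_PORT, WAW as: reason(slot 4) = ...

slot 0 (BR): ISSUE — free A2,Mu2,Ld2,B0 rp6 wp3
slot 1 (ALU): ISSUE — free A1,Mu2,Ld2,B0 rp4 wp2
slot 2 (ALU): ISSUE — free A0,Mu2,Ld2,B0 rp2 wp1
slot 3 (MEM): ISSUE — free A0,Mu2,Ld1,B0 rp1 wp0
slot 4 (MEM): stall WR_PORT — free A0,Mu2,Ld1,B0 rp1 wp0
slot 5 (ALU): stall FU — free A0,Mu2,Ld1,B0 rp1 wp0
slot 6 (ALU): stall FU — free A0,Mu2,Ld1,B0 rp1 wp0

reason(slot 4) = WR_PORT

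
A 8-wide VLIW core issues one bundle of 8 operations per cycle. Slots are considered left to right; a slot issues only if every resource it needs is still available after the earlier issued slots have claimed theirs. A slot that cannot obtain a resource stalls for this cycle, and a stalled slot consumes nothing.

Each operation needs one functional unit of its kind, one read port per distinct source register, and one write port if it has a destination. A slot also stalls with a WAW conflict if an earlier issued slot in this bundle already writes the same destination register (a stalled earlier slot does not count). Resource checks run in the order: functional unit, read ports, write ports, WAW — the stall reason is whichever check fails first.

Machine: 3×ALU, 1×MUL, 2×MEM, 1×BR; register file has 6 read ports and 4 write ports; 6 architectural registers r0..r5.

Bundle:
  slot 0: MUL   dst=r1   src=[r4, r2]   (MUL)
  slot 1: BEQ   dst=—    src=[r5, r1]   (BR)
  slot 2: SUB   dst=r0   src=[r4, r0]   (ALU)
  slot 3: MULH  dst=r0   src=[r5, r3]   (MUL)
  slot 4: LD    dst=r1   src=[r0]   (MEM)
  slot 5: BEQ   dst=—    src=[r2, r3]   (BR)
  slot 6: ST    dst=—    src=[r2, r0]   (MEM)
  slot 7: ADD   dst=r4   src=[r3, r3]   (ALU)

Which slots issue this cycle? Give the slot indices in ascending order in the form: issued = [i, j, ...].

(0) want 1×MUL +2rd +1wr — yes → AL3|MU0|ME2|BR1|rd4|wr3
(1) want 1×BR +2rd +0wr — yes → AL3|MU0|ME2|BR0|rd2|wr3
(2) want 1×ALU +2rd +1wr — yes → AL2|MU0|ME2|BR0|rd0|wr2
(3) want 1×MUL +2rd +1wr — FU → AL2|MU0|ME2|BR0|rd0|wr2
(4) want 1×MEM +1rd +1wr — RD_PORT → AL2|MU0|ME2|BR0|rd0|wr2
(5) want 1×BR +2rd +0wr — FU → AL2|MU0|ME2|BR0|rd0|wr2
(6) want 1×MEM +2rd +0wr — RD_PORT → AL2|MU0|ME2|BR0|rd0|wr2
(7) want 1×ALU +1rd +1wr — RD_PORT → AL2|MU0|ME2|BR0|rd0|wr2

issued = [0, 1, 2]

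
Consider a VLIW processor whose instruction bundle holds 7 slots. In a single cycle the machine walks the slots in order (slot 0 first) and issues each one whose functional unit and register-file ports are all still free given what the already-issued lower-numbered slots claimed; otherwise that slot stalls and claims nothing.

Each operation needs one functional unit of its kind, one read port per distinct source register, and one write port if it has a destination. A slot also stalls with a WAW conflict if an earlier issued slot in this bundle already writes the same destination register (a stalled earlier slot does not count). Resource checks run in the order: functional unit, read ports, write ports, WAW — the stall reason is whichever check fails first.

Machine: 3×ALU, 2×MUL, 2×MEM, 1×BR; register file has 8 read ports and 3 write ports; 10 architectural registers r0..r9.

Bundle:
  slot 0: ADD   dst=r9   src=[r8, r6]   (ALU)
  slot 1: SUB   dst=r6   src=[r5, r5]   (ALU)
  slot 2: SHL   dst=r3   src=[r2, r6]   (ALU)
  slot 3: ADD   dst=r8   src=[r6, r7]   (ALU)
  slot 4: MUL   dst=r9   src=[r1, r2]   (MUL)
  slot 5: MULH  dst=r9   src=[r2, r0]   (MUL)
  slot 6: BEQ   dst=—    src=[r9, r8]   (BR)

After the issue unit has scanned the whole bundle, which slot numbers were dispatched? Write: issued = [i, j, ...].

issued = [0, 1, 2, 6]

#0 ALU src=r8,r6 dispatched  <A:2 Mu:2 Ld:2 B:1 rd:6 wr:2>
#1 ALU src=r5,r5 dispatched  <A:1 Mu:2 Ld:2 B:1 rd:5 wr:1>
#2 ALU src=r2,r6 dispatched  <A:0 Mu:2 Ld:2 B:1 rd:3 wr:0>
#3 ALU src=r6,r7 held:FU  <A:0 Mu:2 Ld:2 B:1 rd:3 wr:0>
#4 MUL src=r1,r2 held:WR_PORT  <A:0 Mu:2 Ld:2 B:1 rd:3 wr:0>
#5 MUL src=r2,r0 held:WR_PORT  <A:0 Mu:2 Ld:2 B:1 rd:3 wr:0>
#6 BR src=r9,r8 dispatched  <A:0 Mu:2 Ld:2 B:0 rd:1 wr:0>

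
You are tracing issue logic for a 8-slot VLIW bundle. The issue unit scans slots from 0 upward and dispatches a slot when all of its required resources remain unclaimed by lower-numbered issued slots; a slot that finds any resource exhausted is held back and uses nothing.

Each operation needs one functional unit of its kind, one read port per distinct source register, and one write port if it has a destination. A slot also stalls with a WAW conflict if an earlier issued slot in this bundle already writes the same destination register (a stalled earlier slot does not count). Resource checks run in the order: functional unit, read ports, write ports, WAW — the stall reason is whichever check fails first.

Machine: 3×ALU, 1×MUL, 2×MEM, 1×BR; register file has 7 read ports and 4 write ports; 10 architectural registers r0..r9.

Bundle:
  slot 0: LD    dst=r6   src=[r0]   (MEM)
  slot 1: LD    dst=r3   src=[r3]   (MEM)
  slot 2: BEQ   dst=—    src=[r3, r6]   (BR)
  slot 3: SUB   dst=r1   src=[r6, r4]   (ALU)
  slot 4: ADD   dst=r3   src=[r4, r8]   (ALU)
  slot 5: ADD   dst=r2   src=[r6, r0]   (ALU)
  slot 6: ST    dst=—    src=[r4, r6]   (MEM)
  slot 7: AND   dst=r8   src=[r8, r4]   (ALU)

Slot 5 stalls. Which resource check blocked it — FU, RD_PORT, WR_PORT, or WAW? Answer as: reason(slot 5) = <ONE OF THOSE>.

reason(slot 5) = RD_PORT

(0) want 1×MEM +1rd +1wr — yes → AL3|MU1|ME1|BR1|rd6|wr3
(1) want 1×MEM +1rd +1wr — yes → AL3|MU1|ME0|BR1|rd5|wr2
(2) want 1×BR +2rd +0wr — yes → AL3|MU1|ME0|BR0|rd3|wr2
(3) want 1×ALU +2rd +1wr — yes → AL2|MU1|ME0|BR0|rd1|wr1
(4) want 1×ALU +2rd +1wr — RD_PORT → AL2|MU1|ME0|BR0|rd1|wr1
(5) want 1×ALU +2rd +1wr — RD_PORT → AL2|MU1|ME0|BR0|rd1|wr1
(6) want 1×MEM +2rd +0wr — FU → AL2|MU1|ME0|BR0|rd1|wr1
(7) want 1×ALU +2rd +1wr — RD_PORT → AL2|MU1|ME0|BR0|rd1|wr1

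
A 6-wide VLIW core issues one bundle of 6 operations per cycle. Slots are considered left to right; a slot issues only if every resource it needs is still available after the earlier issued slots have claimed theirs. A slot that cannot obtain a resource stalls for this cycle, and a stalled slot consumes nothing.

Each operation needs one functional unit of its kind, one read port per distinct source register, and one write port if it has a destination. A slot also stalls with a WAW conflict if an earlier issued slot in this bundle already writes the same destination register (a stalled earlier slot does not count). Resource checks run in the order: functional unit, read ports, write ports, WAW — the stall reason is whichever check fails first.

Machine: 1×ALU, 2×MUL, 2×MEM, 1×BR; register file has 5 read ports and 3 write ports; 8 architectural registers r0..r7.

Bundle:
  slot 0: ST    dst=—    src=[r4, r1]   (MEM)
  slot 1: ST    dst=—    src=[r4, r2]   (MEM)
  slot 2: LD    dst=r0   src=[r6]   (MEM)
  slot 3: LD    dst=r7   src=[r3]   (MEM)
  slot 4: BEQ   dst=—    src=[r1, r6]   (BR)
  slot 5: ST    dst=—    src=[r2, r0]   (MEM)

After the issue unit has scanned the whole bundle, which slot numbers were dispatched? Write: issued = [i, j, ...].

  0. MEM ⇒ go  {1A/2Mu/1Ld/1B | 3r 3w}
  1. MEM ⇒ go  {1A/2Mu/0Ld/1B | 1r 3w}
  2. MEM→r0 ⇒ no(FU)  {1A/2Mu/0Ld/1B | 1r 3w}
  3. MEM→r7 ⇒ no(FU)  {1A/2Mu/0Ld/1B | 1r 3w}
  4. BR ⇒ no(RD_PORT)  {1A/2Mu/0Ld/1B | 1r 3w}
  5. MEM ⇒ no(FU)  {1A/2Mu/0Ld/1B | 1r 3w}

issued = [0, 1]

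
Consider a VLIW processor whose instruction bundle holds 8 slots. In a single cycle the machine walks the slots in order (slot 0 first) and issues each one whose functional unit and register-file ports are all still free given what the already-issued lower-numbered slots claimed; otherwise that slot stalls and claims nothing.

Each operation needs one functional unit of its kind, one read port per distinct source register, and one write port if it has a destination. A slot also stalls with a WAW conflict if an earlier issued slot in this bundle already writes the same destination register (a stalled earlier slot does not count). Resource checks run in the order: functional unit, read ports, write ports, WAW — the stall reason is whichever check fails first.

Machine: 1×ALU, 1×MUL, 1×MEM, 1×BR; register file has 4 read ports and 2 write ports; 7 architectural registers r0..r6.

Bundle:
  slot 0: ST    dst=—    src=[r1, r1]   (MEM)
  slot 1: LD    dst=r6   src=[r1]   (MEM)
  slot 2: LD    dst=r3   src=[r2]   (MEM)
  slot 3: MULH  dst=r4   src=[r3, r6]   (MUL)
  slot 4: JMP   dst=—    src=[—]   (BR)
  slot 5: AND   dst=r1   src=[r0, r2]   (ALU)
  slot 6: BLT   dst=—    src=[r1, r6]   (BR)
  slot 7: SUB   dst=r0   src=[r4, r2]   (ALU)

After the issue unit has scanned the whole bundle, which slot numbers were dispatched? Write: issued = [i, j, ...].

issued = [0, 3, 4]

slot 0 (MEM): ISSUE — free A1,Mu1,Ld0,B1 rp3 wp2
slot 1 (MEM): stall FU — free A1,Mu1,Ld0,B1 rp3 wp2
slot 2 (MEM): stall FU — free A1,Mu1,Ld0,B1 rp3 wp2
slot 3 (MUL): ISSUE — free A1,Mu0,Ld0,B1 rp1 wp1
slot 4 (BR): ISSUE — free A1,Mu0,Ld0,B0 rp1 wp1
slot 5 (ALU): stall RD_PORT — free A1,Mu0,Ld0,B0 rp1 wp1
slot 6 (BR): stall FU — free A1,Mu0,Ld0,B0 rp1 wp1
slot 7 (ALU): stall RD_PORT — free A1,Mu0,Ld0,B0 rp1 wp1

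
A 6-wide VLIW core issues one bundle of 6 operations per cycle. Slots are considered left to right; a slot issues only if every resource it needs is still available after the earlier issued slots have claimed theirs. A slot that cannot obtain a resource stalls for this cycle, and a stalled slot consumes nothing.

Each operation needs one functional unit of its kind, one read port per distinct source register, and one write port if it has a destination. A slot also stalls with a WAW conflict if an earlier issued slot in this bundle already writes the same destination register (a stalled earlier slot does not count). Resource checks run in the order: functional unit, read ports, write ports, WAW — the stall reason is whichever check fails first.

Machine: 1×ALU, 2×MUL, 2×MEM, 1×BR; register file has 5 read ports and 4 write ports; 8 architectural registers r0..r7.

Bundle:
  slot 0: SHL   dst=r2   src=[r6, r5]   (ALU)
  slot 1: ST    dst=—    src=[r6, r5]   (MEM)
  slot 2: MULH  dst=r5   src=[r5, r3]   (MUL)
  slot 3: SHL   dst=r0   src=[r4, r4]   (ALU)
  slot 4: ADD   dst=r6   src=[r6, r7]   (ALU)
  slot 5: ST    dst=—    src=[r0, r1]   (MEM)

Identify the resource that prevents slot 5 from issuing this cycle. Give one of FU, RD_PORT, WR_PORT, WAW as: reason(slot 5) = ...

(0) want 1×ALU +2rd +1wr — yes → AL0|MU2|ME2|BR1|rd3|wr3
(1) want 1×MEM +2rd +0wr — yes → AL0|MU2|ME1|BR1|rd1|wr3
(2) want 1×MUL +2rd +1wr — RD_PORT → AL0|MU2|ME1|BR1|rd1|wr3
(3) want 1×ALU +1rd +1wr — FU → AL0|MU2|ME1|BR1|rd1|wr3
(4) want 1×ALU +2rd +1wr — FU → AL0|MU2|ME1|BR1|rd1|wr3
(5) want 1×MEM +2rd +0wr — RD_PORT → AL0|MU2|ME1|BR1|rd1|wr3

reason(slot 5) = RD_PORT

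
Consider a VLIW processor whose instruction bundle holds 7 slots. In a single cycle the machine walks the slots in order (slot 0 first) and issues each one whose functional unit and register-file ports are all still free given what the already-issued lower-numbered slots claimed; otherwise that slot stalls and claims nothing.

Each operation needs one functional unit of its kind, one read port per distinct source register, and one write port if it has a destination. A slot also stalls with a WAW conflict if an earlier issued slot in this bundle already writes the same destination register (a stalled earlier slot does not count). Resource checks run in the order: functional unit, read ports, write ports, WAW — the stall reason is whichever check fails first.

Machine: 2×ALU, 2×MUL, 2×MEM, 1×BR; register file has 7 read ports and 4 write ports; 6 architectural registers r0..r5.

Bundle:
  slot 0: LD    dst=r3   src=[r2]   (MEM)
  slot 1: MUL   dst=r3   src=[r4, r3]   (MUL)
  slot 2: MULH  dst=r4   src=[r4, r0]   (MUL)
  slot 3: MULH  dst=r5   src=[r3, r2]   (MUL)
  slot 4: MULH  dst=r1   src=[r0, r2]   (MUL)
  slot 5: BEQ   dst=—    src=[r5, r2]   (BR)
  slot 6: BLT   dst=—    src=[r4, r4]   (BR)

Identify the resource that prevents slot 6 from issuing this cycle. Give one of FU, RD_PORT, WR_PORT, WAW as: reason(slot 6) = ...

reason(slot 6) = FU

slot 0 (MEM): ISSUE — free A2,Mu2,Ld1,B1 rp6 wp3
slot 1 (MUL): stall WAW — free A2,Mu2,Ld1,B1 rp6 wp3
slot 2 (MUL): ISSUE — free A2,Mu1,Ld1,B1 rp4 wp2
slot 3 (MUL): ISSUE — free A2,Mu0,Ld1,B1 rp2 wp1
slot 4 (MUL): stall FU — free A2,Mu0,Ld1,B1 rp2 wp1
slot 5 (BR): ISSUE — free A2,Mu0,Ld1,B0 rp0 wp1
slot 6 (BR): stall FU — free A2,Mu0,Ld1,B0 rp0 wp1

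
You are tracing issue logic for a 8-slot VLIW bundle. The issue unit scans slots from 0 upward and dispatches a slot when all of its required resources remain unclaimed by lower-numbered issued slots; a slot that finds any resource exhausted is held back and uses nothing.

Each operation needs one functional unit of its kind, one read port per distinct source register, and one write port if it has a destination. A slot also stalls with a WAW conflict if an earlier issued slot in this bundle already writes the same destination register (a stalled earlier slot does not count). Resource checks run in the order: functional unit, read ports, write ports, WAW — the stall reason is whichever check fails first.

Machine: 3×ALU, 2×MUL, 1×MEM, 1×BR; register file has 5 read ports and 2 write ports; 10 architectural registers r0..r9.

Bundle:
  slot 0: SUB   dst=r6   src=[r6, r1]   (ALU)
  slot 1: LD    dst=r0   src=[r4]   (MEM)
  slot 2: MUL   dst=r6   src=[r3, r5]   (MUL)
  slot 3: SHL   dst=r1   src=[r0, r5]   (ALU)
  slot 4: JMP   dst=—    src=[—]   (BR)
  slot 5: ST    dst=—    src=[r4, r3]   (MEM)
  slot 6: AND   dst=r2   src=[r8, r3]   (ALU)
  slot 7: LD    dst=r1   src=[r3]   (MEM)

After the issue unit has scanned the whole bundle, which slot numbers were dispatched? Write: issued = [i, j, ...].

issued = [0, 1, 4]

[0] ALU needs rd=2 wr=1: ok; after: ALU=2 MUL=2 MEM=1 BR=1, R=3, W=1
[1] MEM needs rd=1 wr=1: ok; after: ALU=2 MUL=2 MEM=0 BR=1, R=2, W=0
[2] MUL needs rd=2 wr=1: WR_PORT; after: ALU=2 MUL=2 MEM=0 BR=1, R=2, W=0
[3] ALU needs rd=2 wr=1: WR_PORT; after: ALU=2 MUL=2 MEM=0 BR=1, R=2, W=0
[4] BR needs rd=0 wr=0: ok; after: ALU=2 MUL=2 MEM=0 BR=0, R=2, W=0
[5] MEM needs rd=2 wr=0: FU; after: ALU=2 MUL=2 MEM=0 BR=0, R=2, W=0
[6] ALU needs rd=2 wr=1: WR_PORT; after: ALU=2 MUL=2 MEM=0 BR=0, R=2, W=0
[7] MEM needs rd=1 wr=1: FU; after: ALU=2 MUL=2 MEM=0 BR=0, R=2, W=0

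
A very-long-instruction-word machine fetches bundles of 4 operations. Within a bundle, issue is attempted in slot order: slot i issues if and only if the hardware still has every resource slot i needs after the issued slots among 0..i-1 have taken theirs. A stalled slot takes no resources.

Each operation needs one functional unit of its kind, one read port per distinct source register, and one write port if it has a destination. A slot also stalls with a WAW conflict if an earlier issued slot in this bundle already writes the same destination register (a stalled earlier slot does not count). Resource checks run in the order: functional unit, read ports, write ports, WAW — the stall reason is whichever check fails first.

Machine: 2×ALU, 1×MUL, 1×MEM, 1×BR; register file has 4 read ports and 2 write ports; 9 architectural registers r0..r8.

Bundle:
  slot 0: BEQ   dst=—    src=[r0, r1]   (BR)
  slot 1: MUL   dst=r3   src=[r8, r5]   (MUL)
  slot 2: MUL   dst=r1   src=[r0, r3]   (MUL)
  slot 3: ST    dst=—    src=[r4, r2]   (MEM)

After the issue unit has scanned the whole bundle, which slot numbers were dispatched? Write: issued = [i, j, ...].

issued = [0, 1]

(0) want 1×BR +2rd +0wr — yes → AL2|MU1|ME1|BR0|rd2|wr2
(1) want 1×MUL +2rd +1wr — yes → AL2|MU0|ME1|BR0|rd0|wr1
(2) want 1×MUL +2rd +1wr — FU → AL2|MU0|ME1|BR0|rd0|wr1
(3) want 1×MEM +2rd +0wr — RD_PORT → AL2|MU0|ME1|BR0|rd0|wr1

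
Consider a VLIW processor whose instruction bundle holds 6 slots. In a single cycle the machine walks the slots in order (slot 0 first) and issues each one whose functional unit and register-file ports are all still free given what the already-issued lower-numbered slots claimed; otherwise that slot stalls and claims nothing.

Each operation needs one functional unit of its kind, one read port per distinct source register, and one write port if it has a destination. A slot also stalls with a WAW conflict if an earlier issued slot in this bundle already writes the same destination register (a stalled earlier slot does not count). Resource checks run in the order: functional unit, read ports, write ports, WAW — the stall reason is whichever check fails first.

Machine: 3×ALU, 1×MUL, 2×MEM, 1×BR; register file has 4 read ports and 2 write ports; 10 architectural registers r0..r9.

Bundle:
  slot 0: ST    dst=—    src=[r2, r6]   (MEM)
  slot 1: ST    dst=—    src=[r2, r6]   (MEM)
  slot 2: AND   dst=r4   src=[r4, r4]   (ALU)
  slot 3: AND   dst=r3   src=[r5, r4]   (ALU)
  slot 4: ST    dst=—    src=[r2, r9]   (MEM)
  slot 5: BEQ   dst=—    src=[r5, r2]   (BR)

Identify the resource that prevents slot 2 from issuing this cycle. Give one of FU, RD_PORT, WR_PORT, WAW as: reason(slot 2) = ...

(0) want 1×MEM +2rd +0wr — yes → AL3|MU1|ME1|BR1|rd2|wr2
(1) want 1×MEM +2rd +0wr — yes → AL3|MU1|ME0|BR1|rd0|wr2
(2) want 1×ALU +1rd +1wr — RD_PORT → AL3|MU1|ME0|BR1|rd0|wr2
(3) want 1×ALU +2rd +1wr — RD_PORT → AL3|MU1|ME0|BR1|rd0|wr2
(4) want 1×MEM +2rd +0wr — FU → AL3|MU1|ME0|BR1|rd0|wr2
(5) want 1×BR +2rd +0wr — RD_PORT → AL3|MU1|ME0|BR1|rd0|wr2

reason(slot 2) = RD_PORT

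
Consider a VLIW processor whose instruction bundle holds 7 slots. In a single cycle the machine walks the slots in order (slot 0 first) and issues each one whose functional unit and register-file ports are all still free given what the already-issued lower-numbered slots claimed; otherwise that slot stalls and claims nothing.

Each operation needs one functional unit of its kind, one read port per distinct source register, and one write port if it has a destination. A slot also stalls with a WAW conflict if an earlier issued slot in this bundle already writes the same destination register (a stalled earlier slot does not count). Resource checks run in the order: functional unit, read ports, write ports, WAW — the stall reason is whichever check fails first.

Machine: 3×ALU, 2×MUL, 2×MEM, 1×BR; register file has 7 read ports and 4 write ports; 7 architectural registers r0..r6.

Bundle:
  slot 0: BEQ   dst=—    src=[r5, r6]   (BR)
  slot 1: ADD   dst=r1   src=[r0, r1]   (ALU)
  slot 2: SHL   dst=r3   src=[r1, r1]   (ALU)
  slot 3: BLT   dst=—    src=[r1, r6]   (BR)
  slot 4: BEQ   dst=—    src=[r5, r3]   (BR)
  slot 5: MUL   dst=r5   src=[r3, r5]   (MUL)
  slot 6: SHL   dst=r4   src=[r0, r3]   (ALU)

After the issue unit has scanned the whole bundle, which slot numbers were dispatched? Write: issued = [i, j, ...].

  0. BR ⇒ go  {3A/2Mu/2Ld/0B | 5r 4w}
  1. ALU→r1 ⇒ go  {2A/2Mu/2Ld/0B | 3r 3w}
  2. ALU→r3 ⇒ go  {1A/2Mu/2Ld/0B | 2r 2w}
  3. BR ⇒ no(FU)  {1A/2Mu/2Ld/0B | 2r 2w}
  4. BR ⇒ no(FU)  {1A/2Mu/2Ld/0B | 2r 2w}
  5. MUL→r5 ⇒ go  {1A/1Mu/2Ld/0B | 0r 1w}
  6. ALU→r4 ⇒ no(RD_PORT)  {1A/1Mu/2Ld/0B | 0r 1w}

issued = [0, 1, 2, 5]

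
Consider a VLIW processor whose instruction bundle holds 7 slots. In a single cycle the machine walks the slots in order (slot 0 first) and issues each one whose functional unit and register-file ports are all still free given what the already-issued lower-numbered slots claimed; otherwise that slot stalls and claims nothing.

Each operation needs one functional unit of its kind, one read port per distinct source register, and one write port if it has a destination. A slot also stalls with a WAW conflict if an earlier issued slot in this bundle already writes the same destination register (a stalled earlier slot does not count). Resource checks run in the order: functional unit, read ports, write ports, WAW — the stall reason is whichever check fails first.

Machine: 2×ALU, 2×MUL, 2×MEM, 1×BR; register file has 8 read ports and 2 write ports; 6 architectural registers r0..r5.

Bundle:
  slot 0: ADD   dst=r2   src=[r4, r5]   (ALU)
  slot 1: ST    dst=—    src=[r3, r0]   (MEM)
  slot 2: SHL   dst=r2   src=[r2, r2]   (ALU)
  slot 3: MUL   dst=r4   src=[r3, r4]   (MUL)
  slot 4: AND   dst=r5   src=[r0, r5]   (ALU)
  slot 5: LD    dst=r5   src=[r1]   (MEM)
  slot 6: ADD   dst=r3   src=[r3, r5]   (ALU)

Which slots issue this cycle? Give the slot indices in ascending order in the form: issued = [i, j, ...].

issued = [0, 1, 3]

#0 ALU src=r4,r5 dispatched  <A:1 Mu:2 Ld:2 B:1 rd:6 wr:1>
#1 MEM src=r3,r0 dispatched  <A:1 Mu:2 Ld:1 B:1 rd:4 wr:1>
#2 ALU src=r2,r2 held:WAW  <A:1 Mu:2 Ld:1 B:1 rd:4 wr:1>
#3 MUL src=r3,r4 dispatched  <A:1 Mu:1 Ld:1 B:1 rd:2 wr:0>
#4 ALU src=r0,r5 held:WR_PORT  <A:1 Mu:1 Ld:1 B:1 rd:2 wr:0>
#5 MEM src=r1 held:WR_PORT  <A:1 Mu:1 Ld:1 B:1 rd:2 wr:0>
#6 ALU src=r3,r5 held:WR_PORT  <A:1 Mu:1 Ld:1 B:1 rd:2 wr:0>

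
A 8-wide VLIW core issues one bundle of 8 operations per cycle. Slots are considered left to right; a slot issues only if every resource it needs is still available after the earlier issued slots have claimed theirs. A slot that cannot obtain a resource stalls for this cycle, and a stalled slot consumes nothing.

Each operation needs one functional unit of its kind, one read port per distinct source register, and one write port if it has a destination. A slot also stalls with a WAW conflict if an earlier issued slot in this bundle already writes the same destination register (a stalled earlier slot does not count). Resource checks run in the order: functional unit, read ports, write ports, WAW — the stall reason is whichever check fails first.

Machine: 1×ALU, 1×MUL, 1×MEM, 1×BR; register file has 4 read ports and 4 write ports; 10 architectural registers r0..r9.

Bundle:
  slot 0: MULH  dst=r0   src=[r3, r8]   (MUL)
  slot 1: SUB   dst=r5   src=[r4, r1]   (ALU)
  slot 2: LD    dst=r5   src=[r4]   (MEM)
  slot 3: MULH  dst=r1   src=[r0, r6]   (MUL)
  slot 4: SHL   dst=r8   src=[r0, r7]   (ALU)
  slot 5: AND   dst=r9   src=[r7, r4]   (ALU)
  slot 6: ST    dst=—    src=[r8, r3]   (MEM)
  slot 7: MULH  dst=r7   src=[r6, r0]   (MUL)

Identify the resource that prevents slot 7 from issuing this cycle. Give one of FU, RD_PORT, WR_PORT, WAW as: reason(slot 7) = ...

reason(slot 7) = FU

  0. MUL→r0 ⇒ go  {1A/0Mu/1Ld/1B | 2r 3w}
  1. ALU→r5 ⇒ go  {0A/0Mu/1Ld/1B | 0r 2w}
  2. MEM→r5 ⇒ no(RD_PORT)  {0A/0Mu/1Ld/1B | 0r 2w}
  3. MUL→r1 ⇒ no(FU)  {0A/0Mu/1Ld/1B | 0r 2w}
  4. ALU→r8 ⇒ no(FU)  {0A/0Mu/1Ld/1B | 0r 2w}
  5. ALU→r9 ⇒ no(FU)  {0A/0Mu/1Ld/1B | 0r 2w}
  6. MEM ⇒ no(RD_PORT)  {0A/0Mu/1Ld/1B | 0r 2w}
  7. MUL→r7 ⇒ no(FU)  {0A/0Mu/1Ld/1B | 0r 2w}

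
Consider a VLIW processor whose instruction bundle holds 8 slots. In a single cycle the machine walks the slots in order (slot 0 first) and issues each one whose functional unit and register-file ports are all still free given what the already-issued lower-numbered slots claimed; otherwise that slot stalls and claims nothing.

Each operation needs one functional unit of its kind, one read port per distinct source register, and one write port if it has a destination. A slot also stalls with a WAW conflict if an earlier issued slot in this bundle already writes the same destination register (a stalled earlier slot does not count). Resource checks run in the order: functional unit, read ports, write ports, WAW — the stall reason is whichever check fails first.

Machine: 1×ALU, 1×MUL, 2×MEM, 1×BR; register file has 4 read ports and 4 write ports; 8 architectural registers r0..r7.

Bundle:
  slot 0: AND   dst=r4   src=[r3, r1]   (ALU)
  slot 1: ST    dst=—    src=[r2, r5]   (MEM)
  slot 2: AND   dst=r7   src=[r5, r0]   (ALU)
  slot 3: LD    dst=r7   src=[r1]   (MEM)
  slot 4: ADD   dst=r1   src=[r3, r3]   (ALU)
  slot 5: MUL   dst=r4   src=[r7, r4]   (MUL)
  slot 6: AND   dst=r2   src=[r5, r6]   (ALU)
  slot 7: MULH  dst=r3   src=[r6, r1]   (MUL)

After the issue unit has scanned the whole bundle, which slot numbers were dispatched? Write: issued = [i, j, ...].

issued = [0, 1]

[0] ALU needs rd=2 wr=1: ok; after: ALU=0 MUL=1 MEM=2 BR=1, R=2, W=3
[1] MEM needs rd=2 wr=0: ok; after: ALU=0 MUL=1 MEM=1 BR=1, R=0, W=3
[2] ALU needs rd=2 wr=1: FU; after: ALU=0 MUL=1 MEM=1 BR=1, R=0, W=3
[3] MEM needs rd=1 wr=1: RD_PORT; after: ALU=0 MUL=1 MEM=1 BR=1, R=0, W=3
[4] ALU needs rd=1 wr=1: FU; after: ALU=0 MUL=1 MEM=1 BR=1, R=0, W=3
[5] MUL needs rd=2 wr=1: RD_PORT; after: ALU=0 MUL=1 MEM=1 BR=1, R=0, W=3
[6] ALU needs rd=2 wr=1: FU; after: ALU=0 MUL=1 MEM=1 BR=1, R=0, W=3
[7] MUL needs rd=2 wr=1: RD_PORT; after: ALU=0 MUL=1 MEM=1 BR=1, R=0, W=3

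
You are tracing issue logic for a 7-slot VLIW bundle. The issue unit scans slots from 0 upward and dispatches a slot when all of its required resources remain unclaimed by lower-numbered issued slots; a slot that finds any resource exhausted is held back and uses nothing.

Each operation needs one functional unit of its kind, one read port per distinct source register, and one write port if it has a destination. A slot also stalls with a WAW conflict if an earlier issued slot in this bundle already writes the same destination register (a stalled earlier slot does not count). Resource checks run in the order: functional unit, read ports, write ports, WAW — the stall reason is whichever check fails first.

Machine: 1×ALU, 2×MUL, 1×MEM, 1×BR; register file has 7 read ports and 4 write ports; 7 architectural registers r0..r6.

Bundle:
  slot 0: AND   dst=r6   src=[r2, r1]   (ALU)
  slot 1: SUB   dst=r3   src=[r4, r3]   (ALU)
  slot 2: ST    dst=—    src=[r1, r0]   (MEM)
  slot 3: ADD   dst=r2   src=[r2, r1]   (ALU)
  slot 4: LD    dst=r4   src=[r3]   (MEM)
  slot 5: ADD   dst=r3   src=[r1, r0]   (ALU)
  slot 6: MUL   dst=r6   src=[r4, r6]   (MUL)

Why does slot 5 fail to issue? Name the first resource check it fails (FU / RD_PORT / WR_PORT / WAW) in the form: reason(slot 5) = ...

#0 ALU src=r2,r1 dispatched  <A:0 Mu:2 Ld:1 B:1 rd:5 wr:3>
#1 ALU src=r4,r3 held:FU  <A:0 Mu:2 Ld:1 B:1 rd:5 wr:3>
#2 MEM src=r1,r0 dispatched  <A:0 Mu:2 Ld:0 B:1 rd:3 wr:3>
#3 ALU src=r2,r1 held:FU  <A:0 Mu:2 Ld:0 B:1 rd:3 wr:3>
#4 MEM src=r3 held:FU  <A:0 Mu:2 Ld:0 B:1 rd:3 wr:3>
#5 ALU src=r1,r0 held:FU  <A:0 Mu:2 Ld:0 B:1 rd:3 wr:3>
#6 MUL src=r4,r6 held:WAW  <A:0 Mu:2 Ld:0 B:1 rd:3 wr:3>

reason(slot 5) = FU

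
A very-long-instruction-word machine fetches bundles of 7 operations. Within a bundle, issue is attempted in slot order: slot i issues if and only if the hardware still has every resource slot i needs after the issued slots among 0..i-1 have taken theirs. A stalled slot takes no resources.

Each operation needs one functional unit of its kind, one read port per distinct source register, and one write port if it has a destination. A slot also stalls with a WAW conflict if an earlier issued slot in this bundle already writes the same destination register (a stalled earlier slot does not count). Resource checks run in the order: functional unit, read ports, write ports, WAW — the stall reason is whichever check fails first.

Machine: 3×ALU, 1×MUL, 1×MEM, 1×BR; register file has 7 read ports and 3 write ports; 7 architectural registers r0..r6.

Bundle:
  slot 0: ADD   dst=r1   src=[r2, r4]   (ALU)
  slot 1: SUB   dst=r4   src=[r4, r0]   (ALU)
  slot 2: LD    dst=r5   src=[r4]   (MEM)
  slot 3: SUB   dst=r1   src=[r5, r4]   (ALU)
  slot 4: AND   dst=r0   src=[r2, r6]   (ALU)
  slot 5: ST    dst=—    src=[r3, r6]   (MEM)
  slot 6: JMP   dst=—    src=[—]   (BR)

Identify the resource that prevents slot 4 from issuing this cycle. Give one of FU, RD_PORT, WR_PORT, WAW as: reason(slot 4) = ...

#0 ALU src=r2,r4 dispatched  <A:2 Mu:1 Ld:1 B:1 rd:5 wr:2>
#1 ALU src=r4,r0 dispatched  <A:1 Mu:1 Ld:1 B:1 rd:3 wr:1>
#2 MEM src=r4 dispatched  <A:1 Mu:1 Ld:0 B:1 rd:2 wr:0>
#3 ALU src=r5,r4 held:WR_PORT  <A:1 Mu:1 Ld:0 B:1 rd:2 wr:0>
#4 ALU src=r2,r6 held:WR_PORT  <A:1 Mu:1 Ld:0 B:1 rd:2 wr:0>
#5 MEM src=r3,r6 held:FU  <A:1 Mu:1 Ld:0 B:1 rd:2 wr:0>
#6 BR src=- dispatched  <A:1 Mu:1 Ld:0 B:0 rd:2 wr:0>

reason(slot 4) = WR_PORT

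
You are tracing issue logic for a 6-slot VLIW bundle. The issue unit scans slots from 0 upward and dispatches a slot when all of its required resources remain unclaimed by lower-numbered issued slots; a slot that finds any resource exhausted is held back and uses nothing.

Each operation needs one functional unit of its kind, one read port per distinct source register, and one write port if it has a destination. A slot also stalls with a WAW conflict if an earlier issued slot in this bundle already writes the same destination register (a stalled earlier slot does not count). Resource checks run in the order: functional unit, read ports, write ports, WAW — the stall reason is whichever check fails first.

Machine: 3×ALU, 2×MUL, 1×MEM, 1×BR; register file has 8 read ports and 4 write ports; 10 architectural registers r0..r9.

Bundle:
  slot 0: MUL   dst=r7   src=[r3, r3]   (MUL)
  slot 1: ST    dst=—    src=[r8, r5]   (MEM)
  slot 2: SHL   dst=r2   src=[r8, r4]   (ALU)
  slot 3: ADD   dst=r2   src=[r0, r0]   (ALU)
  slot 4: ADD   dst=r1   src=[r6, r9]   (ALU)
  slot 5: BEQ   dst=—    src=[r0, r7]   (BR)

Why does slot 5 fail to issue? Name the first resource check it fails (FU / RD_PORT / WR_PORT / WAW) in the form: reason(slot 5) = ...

reason(slot 5) = RD_PORT

[0] MUL needs rd=1 wr=1: ok; after: ALU=3 MUL=1 MEM=1 BR=1, R=7, W=3
[1] MEM needs rd=2 wr=0: ok; after: ALU=3 MUL=1 MEM=0 BR=1, R=5, W=3
[2] ALU needs rd=2 wr=1: ok; after: ALU=2 MUL=1 MEM=0 BR=1, R=3, W=2
[3] ALU needs rd=1 wr=1: WAW; after: ALU=2 MUL=1 MEM=0 BR=1, R=3, W=2
[4] ALU needs rd=2 wr=1: ok; after: ALU=1 MUL=1 MEM=0 BR=1, R=1, W=1
[5] BR needs rd=2 wr=0: RD_PORT; after: ALU=1 MUL=1 MEM=0 BR=1, R=1, W=1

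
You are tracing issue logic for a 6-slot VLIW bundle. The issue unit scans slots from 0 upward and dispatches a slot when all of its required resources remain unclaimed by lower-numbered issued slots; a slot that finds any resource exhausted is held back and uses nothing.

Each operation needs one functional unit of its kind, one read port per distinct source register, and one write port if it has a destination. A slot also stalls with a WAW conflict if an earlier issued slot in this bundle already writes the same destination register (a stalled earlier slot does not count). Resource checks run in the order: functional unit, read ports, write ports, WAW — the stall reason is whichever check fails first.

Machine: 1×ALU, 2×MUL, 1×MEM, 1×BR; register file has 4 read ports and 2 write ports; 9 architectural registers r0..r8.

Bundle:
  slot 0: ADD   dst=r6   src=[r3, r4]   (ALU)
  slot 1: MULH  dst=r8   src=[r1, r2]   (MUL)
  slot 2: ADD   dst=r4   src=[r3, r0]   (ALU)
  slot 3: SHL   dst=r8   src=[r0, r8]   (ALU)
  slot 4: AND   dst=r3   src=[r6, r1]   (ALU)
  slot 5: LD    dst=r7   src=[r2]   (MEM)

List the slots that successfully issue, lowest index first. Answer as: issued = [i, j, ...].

issued = [0, 1]

(0) want 1×ALU +2rd +1wr — yes → AL0|MU2|ME1|BR1|rd2|wr1
(1) want 1×MUL +2rd +1wr — yes → AL0|MU1|ME1|BR1|rd0|wr0
(2) want 1×ALU +2rd +1wr — FU → AL0|MU1|ME1|BR1|rd0|wr0
(3) want 1×ALU +2rd +1wr — FU → AL0|MU1|ME1|BR1|rd0|wr0
(4) want 1×ALU +2rd +1wr — FU → AL0|MU1|ME1|BR1|rd0|wr0
(5) want 1×MEM +1rd +1wr — RD_PORT → AL0|MU1|ME1|BR1|rd0|wr0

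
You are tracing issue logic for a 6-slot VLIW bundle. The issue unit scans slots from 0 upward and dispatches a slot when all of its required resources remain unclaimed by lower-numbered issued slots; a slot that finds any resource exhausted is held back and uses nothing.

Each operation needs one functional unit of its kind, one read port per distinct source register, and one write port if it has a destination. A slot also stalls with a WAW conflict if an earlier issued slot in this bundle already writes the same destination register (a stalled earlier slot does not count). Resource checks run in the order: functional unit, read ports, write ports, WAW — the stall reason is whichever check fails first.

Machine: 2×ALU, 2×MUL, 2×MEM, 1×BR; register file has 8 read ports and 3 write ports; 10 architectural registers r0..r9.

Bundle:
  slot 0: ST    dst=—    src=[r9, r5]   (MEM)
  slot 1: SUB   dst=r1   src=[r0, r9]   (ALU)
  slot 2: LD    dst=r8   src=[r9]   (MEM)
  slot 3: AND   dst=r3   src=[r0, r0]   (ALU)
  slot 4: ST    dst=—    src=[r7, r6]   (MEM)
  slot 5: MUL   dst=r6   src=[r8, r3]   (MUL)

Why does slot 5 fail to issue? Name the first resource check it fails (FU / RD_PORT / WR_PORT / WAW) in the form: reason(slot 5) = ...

reason(slot 5) = WR_PORT

(0) want 1×MEM +2rd +0wr — yes → AL2|MU2|ME1|BR1|rd6|wr3
(1) want 1×ALU +2rd +1wr — yes → AL1|MU2|ME1|BR1|rd4|wr2
(2) want 1×MEM +1rd +1wr — yes → AL1|MU2|ME0|BR1|rd3|wr1
(3) want 1×ALU +1rd +1wr — yes → AL0|MU2|ME0|BR1|rd2|wr0
(4) want 1×MEM +2rd +0wr — FU → AL0|MU2|ME0|BR1|rd2|wr0
(5) want 1×MUL +2rd +1wr — WR_PORT → AL0|MU2|ME0|BR1|rd2|wr0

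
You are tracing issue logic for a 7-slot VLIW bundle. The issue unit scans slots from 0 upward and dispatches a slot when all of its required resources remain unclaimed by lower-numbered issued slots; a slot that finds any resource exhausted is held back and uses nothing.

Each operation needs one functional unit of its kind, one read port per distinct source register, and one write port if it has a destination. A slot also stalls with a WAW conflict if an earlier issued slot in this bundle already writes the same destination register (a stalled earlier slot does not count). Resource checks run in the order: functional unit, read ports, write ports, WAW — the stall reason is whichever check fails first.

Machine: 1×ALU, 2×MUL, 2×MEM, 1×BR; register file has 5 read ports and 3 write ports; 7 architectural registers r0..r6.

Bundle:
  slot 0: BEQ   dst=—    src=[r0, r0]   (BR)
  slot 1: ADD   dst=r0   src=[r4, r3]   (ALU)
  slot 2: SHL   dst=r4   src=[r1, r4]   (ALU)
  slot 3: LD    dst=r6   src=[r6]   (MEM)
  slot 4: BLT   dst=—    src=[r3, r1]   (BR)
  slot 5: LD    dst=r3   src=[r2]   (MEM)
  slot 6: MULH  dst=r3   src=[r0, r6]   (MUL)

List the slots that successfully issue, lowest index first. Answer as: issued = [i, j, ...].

issued = [0, 1, 3, 5]

[0] BR needs rd=1 wr=0: ok; after: ALU=1 MUL=2 MEM=2 BR=0, R=4, W=3
[1] ALU needs rd=2 wr=1: ok; after: ALU=0 MUL=2 MEM=2 BR=0, R=2, W=2
[2] ALU needs rd=2 wr=1: FU; after: ALU=0 MUL=2 MEM=2 BR=0, R=2, W=2
[3] MEM needs rd=1 wr=1: ok; after: ALU=0 MUL=2 MEM=1 BR=0, R=1, W=1
[4] BR needs rd=2 wr=0: FU; after: ALU=0 MUL=2 MEM=1 BR=0, R=1, W=1
[5] MEM needs rd=1 wr=1: ok; after: ALU=0 MUL=2 MEM=0 BR=0, R=0, W=0
[6] MUL needs rd=2 wr=1: RD_PORT; after: ALU=0 MUL=2 MEM=0 BR=0, R=0, W=0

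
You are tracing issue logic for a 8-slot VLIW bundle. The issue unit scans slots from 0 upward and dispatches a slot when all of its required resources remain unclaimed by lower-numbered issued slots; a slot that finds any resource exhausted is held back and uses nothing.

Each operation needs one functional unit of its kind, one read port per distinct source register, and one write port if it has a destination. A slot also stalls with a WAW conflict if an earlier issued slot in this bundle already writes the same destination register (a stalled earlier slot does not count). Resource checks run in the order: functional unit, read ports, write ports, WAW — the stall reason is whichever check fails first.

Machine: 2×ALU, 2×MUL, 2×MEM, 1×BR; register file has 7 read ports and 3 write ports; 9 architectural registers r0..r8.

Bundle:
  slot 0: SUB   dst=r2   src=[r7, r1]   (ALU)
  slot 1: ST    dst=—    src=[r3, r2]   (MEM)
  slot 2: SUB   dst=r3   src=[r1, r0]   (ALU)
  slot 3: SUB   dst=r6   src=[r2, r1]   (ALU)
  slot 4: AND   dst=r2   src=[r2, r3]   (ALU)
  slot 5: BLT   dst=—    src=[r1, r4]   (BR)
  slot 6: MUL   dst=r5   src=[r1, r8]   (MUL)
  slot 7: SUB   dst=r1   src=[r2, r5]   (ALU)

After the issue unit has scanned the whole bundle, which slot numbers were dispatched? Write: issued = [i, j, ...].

[0] ALU needs rd=2 wr=1: ok; after: ALU=1 MUL=2 MEM=2 BR=1, R=5, W=2
[1] MEM needs rd=2 wr=0: ok; after: ALU=1 MUL=2 MEM=1 BR=1, R=3, W=2
[2] ALU needs rd=2 wr=1: ok; after: ALU=0 MUL=2 MEM=1 BR=1, R=1, W=1
[3] ALU needs rd=2 wr=1: FU; after: ALU=0 MUL=2 MEM=1 BR=1, R=1, W=1
[4] ALU needs rd=2 wr=1: FU; after: ALU=0 MUL=2 MEM=1 BR=1, R=1, W=1
[5] BR needs rd=2 wr=0: RD_PORT; after: ALU=0 MUL=2 MEM=1 BR=1, R=1, W=1
[6] MUL needs rd=2 wr=1: RD_PORT; after: ALU=0 MUL=2 MEM=1 BR=1, R=1, W=1
[7] ALU needs rd=2 wr=1: FU; after: ALU=0 MUL=2 MEM=1 BR=1, R=1, W=1

issued = [0, 1, 2]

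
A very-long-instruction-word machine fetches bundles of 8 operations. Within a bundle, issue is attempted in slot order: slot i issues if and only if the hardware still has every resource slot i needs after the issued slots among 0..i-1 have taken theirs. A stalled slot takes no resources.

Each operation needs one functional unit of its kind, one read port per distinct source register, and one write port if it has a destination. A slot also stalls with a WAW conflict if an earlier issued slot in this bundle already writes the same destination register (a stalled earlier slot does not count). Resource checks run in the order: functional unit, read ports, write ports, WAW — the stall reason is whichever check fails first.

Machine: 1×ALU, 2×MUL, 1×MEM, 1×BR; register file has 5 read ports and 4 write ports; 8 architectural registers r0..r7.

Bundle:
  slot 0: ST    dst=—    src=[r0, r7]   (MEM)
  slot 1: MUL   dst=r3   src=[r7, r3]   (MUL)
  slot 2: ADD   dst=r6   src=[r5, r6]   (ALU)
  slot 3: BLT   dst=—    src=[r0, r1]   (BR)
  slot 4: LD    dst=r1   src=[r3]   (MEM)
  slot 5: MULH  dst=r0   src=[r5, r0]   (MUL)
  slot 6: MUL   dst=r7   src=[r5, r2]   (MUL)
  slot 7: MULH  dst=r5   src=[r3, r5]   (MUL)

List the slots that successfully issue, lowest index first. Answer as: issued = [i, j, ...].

[0] MEM needs rd=2 wr=0: ok; after: ALU=1 MUL=2 MEM=0 BR=1, R=3, W=4
[1] MUL needs rd=2 wr=1: ok; after: ALU=1 MUL=1 MEM=0 BR=1, R=1, W=3
[2] ALU needs rd=2 wr=1: RD_PORT; after: ALU=1 MUL=1 MEM=0 BR=1, R=1, W=3
[3] BR needs rd=2 wr=0: RD_PORT; after: ALU=1 MUL=1 MEM=0 BR=1, R=1, W=3
[4] MEM needs rd=1 wr=1: FU; after: ALU=1 MUL=1 MEM=0 BR=1, R=1, W=3
[5] MUL needs rd=2 wr=1: RD_PORT; after: ALU=1 MUL=1 MEM=0 BR=1, R=1, W=3
[6] MUL needs rd=2 wr=1: RD_PORT; after: ALU=1 MUL=1 MEM=0 BR=1, R=1, W=3
[7] MUL needs rd=2 wr=1: RD_PORT; after: ALU=1 MUL=1 MEM=0 BR=1, R=1, W=3

issued = [0, 1]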